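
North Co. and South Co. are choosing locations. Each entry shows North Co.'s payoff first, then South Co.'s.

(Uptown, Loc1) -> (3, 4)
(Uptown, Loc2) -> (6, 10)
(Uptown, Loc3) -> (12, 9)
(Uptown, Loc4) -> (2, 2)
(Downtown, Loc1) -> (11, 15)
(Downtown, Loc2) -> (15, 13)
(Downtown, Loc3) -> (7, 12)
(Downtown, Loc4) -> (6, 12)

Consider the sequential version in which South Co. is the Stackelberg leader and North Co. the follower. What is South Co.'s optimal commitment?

Solve by backward induction (South Co. leads).
- Loc1 → North Co. plays Downtown (best of 3, 11); South Co. gets 15.
- Loc2 → North Co. plays Downtown (best of 6, 15); South Co. gets 13.
- Loc3 → North Co. plays Uptown (best of 12, 7); South Co. gets 9.
- Loc4 → North Co. plays Downtown (best of 2, 6); South Co. gets 12.
Maximizing over 15, 13, 9, 12, South Co. chooses Loc1. Subgame-perfect outcome: (Downtown, Loc1) with payoffs (11, 15).

Loc1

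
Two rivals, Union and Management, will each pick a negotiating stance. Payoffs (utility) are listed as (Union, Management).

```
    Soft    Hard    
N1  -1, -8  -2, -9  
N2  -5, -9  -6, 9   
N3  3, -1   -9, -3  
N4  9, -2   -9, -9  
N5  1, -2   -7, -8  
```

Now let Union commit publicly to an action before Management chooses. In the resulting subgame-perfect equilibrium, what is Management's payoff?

-2

Solve by backward induction (Union leads).
- N1: Management compares -8, -9 and picks Soft; Union would get -1.
- N2: Management compares -9, 9 and picks Hard; Union would get -6.
- N3: Management compares -1, -3 and picks Soft; Union would get 3.
- N4: Management compares -2, -9 and picks Soft; Union would get 9.
- N5: Management compares -2, -8 and picks Soft; Union would get 1.
Maximizing over -1, -6, 3, 9, 1, Union chooses N4. Subgame-perfect outcome: (N4, Soft) with payoffs (9, -2).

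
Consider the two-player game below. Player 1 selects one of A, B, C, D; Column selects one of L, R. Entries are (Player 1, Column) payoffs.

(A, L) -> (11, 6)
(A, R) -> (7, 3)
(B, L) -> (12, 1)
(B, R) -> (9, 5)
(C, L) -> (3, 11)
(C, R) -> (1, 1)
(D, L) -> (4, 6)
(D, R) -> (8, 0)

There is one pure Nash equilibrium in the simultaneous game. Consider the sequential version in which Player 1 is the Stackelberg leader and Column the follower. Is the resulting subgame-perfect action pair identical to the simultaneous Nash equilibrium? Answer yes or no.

Work backward from Column's decision.
- A: BR = L, leader payoff 11.
- B: BR = R, leader payoff 9.
- C: BR = L, leader payoff 3.
- D: BR = L, leader payoff 4.
Player 1's induced payoffs are 11, 9, 3, 4, so Player 1 commits to A. Subgame-perfect outcome: (A, L) with payoffs (11, 6).
Under simultaneous play:
Player 1's best replies: L→B; R→B.
Column's best replies: A→L; B→R; C→L; D→L.
The unique mutual best reply is (B, R), giving (9, 5).
Sequential outcome (A, L) differs from the Nash profile (B, R).

no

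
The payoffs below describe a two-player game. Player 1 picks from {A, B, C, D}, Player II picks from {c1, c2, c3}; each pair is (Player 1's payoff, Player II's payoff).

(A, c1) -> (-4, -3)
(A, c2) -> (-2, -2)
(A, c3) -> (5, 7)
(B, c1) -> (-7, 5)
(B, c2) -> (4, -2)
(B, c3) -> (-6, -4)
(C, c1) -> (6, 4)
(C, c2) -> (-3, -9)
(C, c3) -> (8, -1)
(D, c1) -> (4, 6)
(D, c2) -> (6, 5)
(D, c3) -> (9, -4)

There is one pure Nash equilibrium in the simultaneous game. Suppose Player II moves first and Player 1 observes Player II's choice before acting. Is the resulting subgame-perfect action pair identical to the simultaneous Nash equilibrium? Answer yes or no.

Work backward from Player 1's decision.
- c1: BR = C, leader payoff 4.
- c2: BR = D, leader payoff 5.
- c3: BR = D, leader payoff -4.
Among 4, 5, -4, the best is 5 at c2. Subgame-perfect outcome: (D, c2) with payoffs (6, 5).
Now find the simultaneous Nash equilibrium.
Player 1's best replies: c1→C; c2→D; c3→D.
Player II's best replies: A→c3; B→c1; C→c1; D→c1.
The unique mutual best reply is (C, c1), giving (6, 4).
Sequential outcome (D, c2) differs from the Nash profile (C, c1).

no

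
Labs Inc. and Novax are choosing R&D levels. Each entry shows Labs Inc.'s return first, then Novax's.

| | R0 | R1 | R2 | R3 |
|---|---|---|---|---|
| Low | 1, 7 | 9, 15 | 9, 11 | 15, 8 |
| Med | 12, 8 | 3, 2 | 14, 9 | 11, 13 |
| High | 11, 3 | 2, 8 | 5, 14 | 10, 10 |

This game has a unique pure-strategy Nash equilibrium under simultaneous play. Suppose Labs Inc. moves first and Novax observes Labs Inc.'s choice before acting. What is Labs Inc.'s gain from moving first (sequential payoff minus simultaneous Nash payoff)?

Novax best-responds to each possible Labs Inc. move:
- Low → Novax plays R1 (best of 7, 15, 11, 8); Labs Inc. gets 9.
- Med → Novax plays R3 (best of 8, 2, 9, 13); Labs Inc. gets 11.
- High → Novax plays R2 (best of 3, 8, 14, 10); Labs Inc. gets 5.
Maximizing over 9, 11, 5, Labs Inc. chooses Med. Subgame-perfect outcome: (Med, R3) with payoffs (11, 13).
Under simultaneous play:
Labs Inc.'s best replies: R0→Med; R1→Low; R2→Med; R3→Low.
Novax's best replies: Low→R1; Med→R3; High→R2.
The unique mutual best reply is (Low, R1), giving (9, 15).
Labs Inc.'s commitment gain: 11 − 9 = 2.

2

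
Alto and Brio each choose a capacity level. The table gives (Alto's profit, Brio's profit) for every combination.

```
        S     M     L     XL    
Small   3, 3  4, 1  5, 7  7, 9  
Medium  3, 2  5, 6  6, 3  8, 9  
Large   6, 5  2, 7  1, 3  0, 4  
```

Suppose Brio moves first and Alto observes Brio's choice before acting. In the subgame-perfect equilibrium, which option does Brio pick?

Alto best-responds to each possible Brio move:
- S: BR = Large, leader payoff 5.
- M: BR = Medium, leader payoff 6.
- L: BR = Medium, leader payoff 3.
- XL: BR = Medium, leader payoff 9.
Brio's induced payoffs are 5, 6, 3, 9, so Brio commits to XL. Subgame-perfect outcome: (Medium, XL) with payoffs (8, 9).

XL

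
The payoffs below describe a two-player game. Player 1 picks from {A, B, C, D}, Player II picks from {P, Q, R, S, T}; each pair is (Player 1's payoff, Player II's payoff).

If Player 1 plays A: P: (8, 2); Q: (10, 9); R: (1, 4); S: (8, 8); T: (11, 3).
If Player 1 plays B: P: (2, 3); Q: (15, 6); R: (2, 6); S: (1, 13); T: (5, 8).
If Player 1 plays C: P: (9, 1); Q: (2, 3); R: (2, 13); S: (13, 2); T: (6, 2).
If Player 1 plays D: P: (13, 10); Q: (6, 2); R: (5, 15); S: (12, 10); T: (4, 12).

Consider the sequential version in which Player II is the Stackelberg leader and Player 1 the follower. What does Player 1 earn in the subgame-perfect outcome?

5

Solve by backward induction (Player II leads).
- P: BR = D, leader payoff 10.
- Q: BR = B, leader payoff 6.
- R: BR = D, leader payoff 15.
- S: BR = C, leader payoff 2.
- T: BR = A, leader payoff 3.
Player II's induced payoffs are 10, 6, 15, 2, 3, so Player II commits to R. Subgame-perfect outcome: (D, R) with payoffs (5, 15).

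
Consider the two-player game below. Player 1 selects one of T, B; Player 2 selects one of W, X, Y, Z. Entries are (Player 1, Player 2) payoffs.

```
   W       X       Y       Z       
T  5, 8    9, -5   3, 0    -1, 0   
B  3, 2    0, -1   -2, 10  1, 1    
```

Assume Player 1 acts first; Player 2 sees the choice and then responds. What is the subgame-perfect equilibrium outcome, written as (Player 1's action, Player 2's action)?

Solve by backward induction (Player 1 leads).
- T: Player 2 compares 8, -5, 0, 0 and picks W; Player 1 would get 5.
- B: Player 2 compares 2, -1, 10, 1 and picks Y; Player 1 would get -2.
Maximizing over 5, -2, Player 1 chooses T. Subgame-perfect outcome: (T, W) with payoffs (5, 8).

(T, W)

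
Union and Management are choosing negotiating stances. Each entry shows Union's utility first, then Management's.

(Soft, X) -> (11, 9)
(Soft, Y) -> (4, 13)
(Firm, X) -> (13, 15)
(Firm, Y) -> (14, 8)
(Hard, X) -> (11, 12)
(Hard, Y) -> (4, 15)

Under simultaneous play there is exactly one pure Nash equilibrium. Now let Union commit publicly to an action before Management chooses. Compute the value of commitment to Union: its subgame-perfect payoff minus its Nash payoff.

Solve by backward induction (Union leads).
- Soft → Management plays Y (best of 9, 13); Union gets 4.
- Firm → Management plays X (best of 15, 8); Union gets 13.
- Hard → Management plays Y (best of 12, 15); Union gets 4.
Among 4, 13, 4, the best is 13 at Firm. Subgame-perfect outcome: (Firm, X) with payoffs (13, 15).
Now find the simultaneous Nash equilibrium.
Union's best replies: X→Firm; Y→Firm.
Management's best replies: Soft→Y; Firm→X; Hard→Y.
Only (Firm, X) has each player best-responding; Nash payoffs (13, 15).
Union's commitment gain: 13 − 13 = 0.

0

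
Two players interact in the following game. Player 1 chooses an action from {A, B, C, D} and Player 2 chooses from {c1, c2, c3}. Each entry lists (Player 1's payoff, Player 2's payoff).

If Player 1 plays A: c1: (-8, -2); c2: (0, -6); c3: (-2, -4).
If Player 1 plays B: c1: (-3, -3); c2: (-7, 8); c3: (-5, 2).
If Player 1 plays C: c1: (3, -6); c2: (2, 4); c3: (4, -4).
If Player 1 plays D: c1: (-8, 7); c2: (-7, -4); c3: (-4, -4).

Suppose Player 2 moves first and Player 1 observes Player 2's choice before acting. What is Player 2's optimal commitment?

c2

Player 1 best-responds to each possible Player 2 move:
- c1 → Player 1 plays C (best of -8, -3, 3, -8); Player 2 gets -6.
- c2 → Player 1 plays C (best of 0, -7, 2, -7); Player 2 gets 4.
- c3 → Player 1 plays C (best of -2, -5, 4, -4); Player 2 gets -4.
Maximizing over -6, 4, -4, Player 2 chooses c2. Subgame-perfect outcome: (C, c2) with payoffs (2, 4).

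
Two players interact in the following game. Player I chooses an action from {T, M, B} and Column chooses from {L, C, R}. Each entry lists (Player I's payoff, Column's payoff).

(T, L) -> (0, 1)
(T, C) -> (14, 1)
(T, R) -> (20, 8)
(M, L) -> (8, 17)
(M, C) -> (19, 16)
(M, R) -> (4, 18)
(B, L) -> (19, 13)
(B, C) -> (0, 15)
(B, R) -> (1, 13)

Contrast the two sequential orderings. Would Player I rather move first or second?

If Player I leads: Column's best replies are T→R, M→R, B→C; Player I's induced payoffs 20, 4, 0; outcome (T, R), payoffs (20, 8).
If Column leads: Player I's best replies are L→B, C→M, R→T; Column's induced payoffs 13, 16, 8; outcome (M, C), payoffs (19, 16).
Player I gets 20 moving first and 19 moving second, so Player I prefers to move first.

first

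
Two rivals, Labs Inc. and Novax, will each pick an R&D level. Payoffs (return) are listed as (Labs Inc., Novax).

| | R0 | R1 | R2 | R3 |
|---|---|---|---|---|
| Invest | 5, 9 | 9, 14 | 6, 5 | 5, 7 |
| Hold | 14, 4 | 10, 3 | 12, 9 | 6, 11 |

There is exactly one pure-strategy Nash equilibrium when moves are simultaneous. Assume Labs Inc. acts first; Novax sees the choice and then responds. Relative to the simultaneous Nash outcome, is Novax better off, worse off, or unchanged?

better off

Backward induction with Labs Inc. moving first.
- Invest → Novax plays R1 (best of 9, 14, 5, 7); Labs Inc. gets 9.
- Hold → Novax plays R3 (best of 4, 3, 9, 11); Labs Inc. gets 6.
Labs Inc.'s induced payoffs are 9, 6, so Labs Inc. commits to Invest. Subgame-perfect outcome: (Invest, R1) with payoffs (9, 14).
For the simultaneous game, intersect best replies.
Labs Inc.'s best replies: R0→Hold; R1→Hold; R2→Hold; R3→Hold.
Novax's best replies: Invest→R1; Hold→R3.
The unique mutual best reply is (Hold, R3), giving (6, 11).
Novax earns 14 sequentially versus 11 at the Nash outcome: better off.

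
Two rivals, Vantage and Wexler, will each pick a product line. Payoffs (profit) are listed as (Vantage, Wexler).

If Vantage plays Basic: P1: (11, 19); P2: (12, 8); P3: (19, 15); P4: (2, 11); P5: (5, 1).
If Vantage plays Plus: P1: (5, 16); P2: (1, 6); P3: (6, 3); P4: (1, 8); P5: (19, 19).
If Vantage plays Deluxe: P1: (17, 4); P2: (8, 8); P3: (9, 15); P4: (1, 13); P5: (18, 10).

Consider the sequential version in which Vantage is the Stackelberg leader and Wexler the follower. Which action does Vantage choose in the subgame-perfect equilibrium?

Plus

Backward induction with Vantage moving first.
- Basic → Wexler plays P1 (best of 19, 8, 15, 11, 1); Vantage gets 11.
- Plus → Wexler plays P5 (best of 16, 6, 3, 8, 19); Vantage gets 19.
- Deluxe → Wexler plays P3 (best of 4, 8, 15, 13, 10); Vantage gets 9.
Among 11, 19, 9, the best is 19 at Plus. Subgame-perfect outcome: (Plus, P5) with payoffs (19, 19).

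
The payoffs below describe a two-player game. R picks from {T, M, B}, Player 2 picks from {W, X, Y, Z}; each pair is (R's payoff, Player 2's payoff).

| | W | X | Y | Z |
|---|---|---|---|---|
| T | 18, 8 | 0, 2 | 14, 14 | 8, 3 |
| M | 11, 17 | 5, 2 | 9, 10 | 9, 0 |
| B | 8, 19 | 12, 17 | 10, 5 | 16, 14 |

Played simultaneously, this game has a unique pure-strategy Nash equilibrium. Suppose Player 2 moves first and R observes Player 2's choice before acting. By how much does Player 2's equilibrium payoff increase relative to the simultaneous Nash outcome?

3

Backward induction with Player 2 moving first.
- W: BR = T, leader payoff 8.
- X: BR = B, leader payoff 17.
- Y: BR = T, leader payoff 14.
- Z: BR = B, leader payoff 14.
Among 8, 17, 14, 14, the best is 17 at X. Subgame-perfect outcome: (B, X) with payoffs (12, 17).
For the simultaneous game, intersect best replies.
R's best replies: W→T; X→B; Y→T; Z→B.
Player 2's best replies: T→Y; M→W; B→W.
Only (T, Y) has each player best-responding; Nash payoffs (14, 14).
Player 2's commitment gain: 17 − 14 = 3.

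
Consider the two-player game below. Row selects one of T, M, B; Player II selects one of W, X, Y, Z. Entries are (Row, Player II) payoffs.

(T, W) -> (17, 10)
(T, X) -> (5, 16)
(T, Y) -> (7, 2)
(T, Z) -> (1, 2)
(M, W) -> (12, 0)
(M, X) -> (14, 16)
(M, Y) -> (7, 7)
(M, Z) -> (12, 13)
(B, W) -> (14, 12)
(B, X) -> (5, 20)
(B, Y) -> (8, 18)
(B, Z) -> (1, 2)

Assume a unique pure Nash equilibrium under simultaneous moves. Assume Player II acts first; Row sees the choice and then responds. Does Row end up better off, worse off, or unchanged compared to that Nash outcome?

Solve by backward induction (Player II leads).
- W: Row compares 17, 12, 14 and picks T; Player II would get 10.
- X: Row compares 5, 14, 5 and picks M; Player II would get 16.
- Y: Row compares 7, 7, 8 and picks B; Player II would get 18.
- Z: Row compares 1, 12, 1 and picks M; Player II would get 13.
Among 10, 16, 18, 13, the best is 18 at Y. Subgame-perfect outcome: (B, Y) with payoffs (8, 18).
Under simultaneous play:
Row's best replies: W→T; X→M; Y→B; Z→M.
Player II's best replies: T→X; M→X; B→X.
The unique mutual best reply is (M, X), giving (14, 16).
Row earns 8 sequentially versus 14 at the Nash outcome: worse off.

worse off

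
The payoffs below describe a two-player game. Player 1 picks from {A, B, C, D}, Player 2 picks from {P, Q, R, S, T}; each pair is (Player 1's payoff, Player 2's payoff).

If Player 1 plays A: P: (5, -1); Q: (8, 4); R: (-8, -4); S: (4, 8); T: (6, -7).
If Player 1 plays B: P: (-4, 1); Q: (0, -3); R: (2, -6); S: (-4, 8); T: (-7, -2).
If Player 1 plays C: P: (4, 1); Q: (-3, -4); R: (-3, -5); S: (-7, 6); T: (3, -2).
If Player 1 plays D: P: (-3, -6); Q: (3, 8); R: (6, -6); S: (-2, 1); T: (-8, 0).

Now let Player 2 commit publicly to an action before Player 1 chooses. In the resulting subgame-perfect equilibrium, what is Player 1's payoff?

4

Player 1 best-responds to each possible Player 2 move:
- P: Player 1 compares 5, -4, 4, -3 and picks A; Player 2 would get -1.
- Q: Player 1 compares 8, 0, -3, 3 and picks A; Player 2 would get 4.
- R: Player 1 compares -8, 2, -3, 6 and picks D; Player 2 would get -6.
- S: Player 1 compares 4, -4, -7, -2 and picks A; Player 2 would get 8.
- T: Player 1 compares 6, -7, 3, -8 and picks A; Player 2 would get -7.
Maximizing over -1, 4, -6, 8, -7, Player 2 chooses S. Subgame-perfect outcome: (A, S) with payoffs (4, 8).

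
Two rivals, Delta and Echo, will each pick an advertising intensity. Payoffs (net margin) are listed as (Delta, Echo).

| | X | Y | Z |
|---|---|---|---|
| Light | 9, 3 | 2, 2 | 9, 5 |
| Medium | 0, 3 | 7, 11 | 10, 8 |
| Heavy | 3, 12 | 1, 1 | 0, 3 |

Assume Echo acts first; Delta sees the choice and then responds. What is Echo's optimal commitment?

Y

Solve by backward induction (Echo leads).
- X: BR = Light, leader payoff 3.
- Y: BR = Medium, leader payoff 11.
- Z: BR = Medium, leader payoff 8.
Maximizing over 3, 11, 8, Echo chooses Y. Subgame-perfect outcome: (Medium, Y) with payoffs (7, 11).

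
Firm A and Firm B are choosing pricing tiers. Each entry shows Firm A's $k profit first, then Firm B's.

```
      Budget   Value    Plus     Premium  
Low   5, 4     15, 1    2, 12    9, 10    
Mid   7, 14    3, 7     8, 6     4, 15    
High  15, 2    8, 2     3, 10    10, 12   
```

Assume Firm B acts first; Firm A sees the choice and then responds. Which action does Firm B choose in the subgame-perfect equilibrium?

Work backward from Firm A's decision.
- Budget → Firm A plays High (best of 5, 7, 15); Firm B gets 2.
- Value → Firm A plays Low (best of 15, 3, 8); Firm B gets 1.
- Plus → Firm A plays Mid (best of 2, 8, 3); Firm B gets 6.
- Premium → Firm A plays High (best of 9, 4, 10); Firm B gets 12.
Firm B's induced payoffs are 2, 1, 6, 12, so Firm B commits to Premium. Subgame-perfect outcome: (High, Premium) with payoffs (10, 12).

Premium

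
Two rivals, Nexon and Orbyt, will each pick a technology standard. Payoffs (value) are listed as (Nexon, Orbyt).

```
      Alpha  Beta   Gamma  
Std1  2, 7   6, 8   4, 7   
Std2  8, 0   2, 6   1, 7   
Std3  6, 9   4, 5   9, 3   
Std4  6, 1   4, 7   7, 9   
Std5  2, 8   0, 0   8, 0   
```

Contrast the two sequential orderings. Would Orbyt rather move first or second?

second

If Nexon leads: Orbyt's best replies are Std1→Beta, Std2→Gamma, Std3→Alpha, Std4→Gamma, Std5→Alpha; Nexon's induced payoffs 6, 1, 6, 7, 2; outcome (Std4, Gamma), payoffs (7, 9).
If Orbyt leads: Nexon's best replies are Alpha→Std2, Beta→Std1, Gamma→Std3; Orbyt's induced payoffs 0, 8, 3; outcome (Std1, Beta), payoffs (6, 8).
Orbyt gets 8 moving first and 9 moving second, so Orbyt prefers to move second.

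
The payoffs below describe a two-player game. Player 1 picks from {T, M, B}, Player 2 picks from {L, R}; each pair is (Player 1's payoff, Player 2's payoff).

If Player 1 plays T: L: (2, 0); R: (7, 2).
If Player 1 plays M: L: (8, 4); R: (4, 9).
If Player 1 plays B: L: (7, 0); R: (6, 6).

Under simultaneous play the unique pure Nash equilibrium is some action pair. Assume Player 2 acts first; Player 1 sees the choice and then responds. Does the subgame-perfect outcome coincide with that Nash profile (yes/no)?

Work backward from Player 1's decision.
- L: Player 1 compares 2, 8, 7 and picks M; Player 2 would get 4.
- R: Player 1 compares 7, 4, 6 and picks T; Player 2 would get 2.
Maximizing over 4, 2, Player 2 chooses L. Subgame-perfect outcome: (M, L) with payoffs (8, 4).
Under simultaneous play:
Player 1's best replies: L→M; R→T.
Player 2's best replies: T→R; M→R; B→R.
Only (T, R) has each player best-responding; Nash payoffs (7, 2).
Sequential outcome (M, L) differs from the Nash profile (T, R).

no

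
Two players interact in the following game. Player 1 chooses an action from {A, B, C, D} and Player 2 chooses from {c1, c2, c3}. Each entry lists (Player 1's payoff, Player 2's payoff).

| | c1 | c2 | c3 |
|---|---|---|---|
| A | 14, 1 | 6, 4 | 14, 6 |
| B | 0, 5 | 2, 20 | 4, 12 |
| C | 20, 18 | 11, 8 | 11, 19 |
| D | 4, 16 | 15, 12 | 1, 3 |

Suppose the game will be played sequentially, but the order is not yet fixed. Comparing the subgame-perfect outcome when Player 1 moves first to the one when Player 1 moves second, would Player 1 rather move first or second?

If Player 1 leads: Player 2's best replies are A→c3, B→c2, C→c3, D→c1; Player 1's induced payoffs 14, 2, 11, 4; outcome (A, c3), payoffs (14, 6).
If Player 2 leads: Player 1's best replies are c1→C, c2→D, c3→A; Player 2's induced payoffs 18, 12, 6; outcome (C, c1), payoffs (20, 18).
Player 1 gets 14 moving first and 20 moving second, so Player 1 prefers to move second.

second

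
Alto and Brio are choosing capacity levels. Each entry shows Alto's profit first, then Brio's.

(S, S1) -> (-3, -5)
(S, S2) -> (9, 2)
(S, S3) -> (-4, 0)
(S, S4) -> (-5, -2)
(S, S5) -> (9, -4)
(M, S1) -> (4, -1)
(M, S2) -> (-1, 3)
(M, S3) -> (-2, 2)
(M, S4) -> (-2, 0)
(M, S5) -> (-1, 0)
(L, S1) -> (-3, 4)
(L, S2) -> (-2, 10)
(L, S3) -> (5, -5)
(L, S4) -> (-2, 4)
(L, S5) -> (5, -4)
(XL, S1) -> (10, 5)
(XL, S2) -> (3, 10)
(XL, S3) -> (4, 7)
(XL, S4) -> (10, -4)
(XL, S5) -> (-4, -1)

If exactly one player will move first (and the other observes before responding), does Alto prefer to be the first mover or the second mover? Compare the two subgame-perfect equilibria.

second

If Alto leads: Brio's best replies are S→S2, M→S2, L→S2, XL→S2; Alto's induced payoffs 9, -1, -2, 3; outcome (S, S2), payoffs (9, 2).
If Brio leads: Alto's best replies are S1→XL, S2→S, S3→L, S4→XL, S5→S; Brio's induced payoffs 5, 2, -5, -4, -4; outcome (XL, S1), payoffs (10, 5).
Alto gets 9 moving first and 10 moving second, so Alto prefers to move second.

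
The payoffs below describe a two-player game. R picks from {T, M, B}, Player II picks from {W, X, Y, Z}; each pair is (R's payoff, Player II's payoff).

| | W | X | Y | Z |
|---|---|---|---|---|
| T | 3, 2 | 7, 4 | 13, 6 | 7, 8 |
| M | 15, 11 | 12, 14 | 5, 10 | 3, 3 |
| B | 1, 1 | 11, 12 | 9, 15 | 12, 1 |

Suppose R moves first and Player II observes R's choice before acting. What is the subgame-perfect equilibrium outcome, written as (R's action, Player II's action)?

(M, X)

Work backward from Player II's decision.
- T: BR = Z, leader payoff 7.
- M: BR = X, leader payoff 12.
- B: BR = Y, leader payoff 9.
R's induced payoffs are 7, 12, 9, so R commits to M. Subgame-perfect outcome: (M, X) with payoffs (12, 14).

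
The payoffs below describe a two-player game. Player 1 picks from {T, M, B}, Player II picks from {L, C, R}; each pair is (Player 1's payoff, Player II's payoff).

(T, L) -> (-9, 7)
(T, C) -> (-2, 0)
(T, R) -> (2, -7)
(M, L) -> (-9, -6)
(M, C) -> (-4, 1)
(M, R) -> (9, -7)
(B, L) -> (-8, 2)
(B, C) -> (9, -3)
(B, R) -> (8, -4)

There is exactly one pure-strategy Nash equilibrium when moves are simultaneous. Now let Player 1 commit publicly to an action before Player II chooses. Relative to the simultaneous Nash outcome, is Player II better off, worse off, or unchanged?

Backward induction with Player 1 moving first.
- T → Player II plays L (best of 7, 0, -7); Player 1 gets -9.
- M → Player II plays C (best of -6, 1, -7); Player 1 gets -4.
- B → Player II plays L (best of 2, -3, -4); Player 1 gets -8.
Player 1's induced payoffs are -9, -4, -8, so Player 1 commits to M. Subgame-perfect outcome: (M, C) with payoffs (-4, 1).
Under simultaneous play:
Player 1's best replies: L→B; C→B; R→M.
Player II's best replies: T→L; M→C; B→L.
Only (B, L) has each player best-responding; Nash payoffs (-8, 2).
Player II earns 1 sequentially versus 2 at the Nash outcome: worse off.

worse off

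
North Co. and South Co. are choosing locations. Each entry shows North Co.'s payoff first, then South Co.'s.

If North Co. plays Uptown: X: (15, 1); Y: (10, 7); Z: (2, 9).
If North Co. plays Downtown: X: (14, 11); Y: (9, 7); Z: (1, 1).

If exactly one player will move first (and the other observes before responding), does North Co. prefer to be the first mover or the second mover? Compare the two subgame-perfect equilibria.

first

If North Co. leads: South Co.'s best replies are Uptown→Z, Downtown→X; North Co.'s induced payoffs 2, 14; outcome (Downtown, X), payoffs (14, 11).
If South Co. leads: North Co.'s best replies are X→Uptown, Y→Uptown, Z→Uptown; South Co.'s induced payoffs 1, 7, 9; outcome (Uptown, Z), payoffs (2, 9).
North Co. gets 14 moving first and 2 moving second, so North Co. prefers to move first.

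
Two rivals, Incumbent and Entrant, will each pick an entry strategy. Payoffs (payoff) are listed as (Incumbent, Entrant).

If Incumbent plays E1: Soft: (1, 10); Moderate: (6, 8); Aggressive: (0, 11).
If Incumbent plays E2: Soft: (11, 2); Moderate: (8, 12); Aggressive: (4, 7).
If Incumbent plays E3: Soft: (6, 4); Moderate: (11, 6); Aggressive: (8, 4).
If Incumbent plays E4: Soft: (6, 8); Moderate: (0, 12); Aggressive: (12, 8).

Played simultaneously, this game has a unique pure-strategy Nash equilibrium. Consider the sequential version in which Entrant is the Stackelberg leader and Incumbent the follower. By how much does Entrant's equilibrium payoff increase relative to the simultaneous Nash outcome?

2

Incumbent best-responds to each possible Entrant move:
- Soft: Incumbent compares 1, 11, 6, 6 and picks E2; Entrant would get 2.
- Moderate: Incumbent compares 6, 8, 11, 0 and picks E3; Entrant would get 6.
- Aggressive: Incumbent compares 0, 4, 8, 12 and picks E4; Entrant would get 8.
Entrant's induced payoffs are 2, 6, 8, so Entrant commits to Aggressive. Subgame-perfect outcome: (E4, Aggressive) with payoffs (12, 8).
For the simultaneous game, intersect best replies.
Incumbent's best replies: Soft→E2; Moderate→E3; Aggressive→E4.
Entrant's best replies: E1→Aggressive; E2→Moderate; E3→Moderate; E4→Moderate.
Only (E3, Moderate) has each player best-responding; Nash payoffs (11, 6).
Entrant's commitment gain: 8 − 6 = 2.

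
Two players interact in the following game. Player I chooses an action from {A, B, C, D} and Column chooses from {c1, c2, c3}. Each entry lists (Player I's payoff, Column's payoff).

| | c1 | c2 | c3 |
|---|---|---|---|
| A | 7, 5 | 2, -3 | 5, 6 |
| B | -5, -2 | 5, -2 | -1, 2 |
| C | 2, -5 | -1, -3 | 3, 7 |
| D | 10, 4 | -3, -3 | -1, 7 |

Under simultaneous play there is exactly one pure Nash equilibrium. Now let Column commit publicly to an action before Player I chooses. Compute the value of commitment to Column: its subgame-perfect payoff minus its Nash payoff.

Player I best-responds to each possible Column move:
- c1 → Player I plays D (best of 7, -5, 2, 10); Column gets 4.
- c2 → Player I plays B (best of 2, 5, -1, -3); Column gets -2.
- c3 → Player I plays A (best of 5, -1, 3, -1); Column gets 6.
Maximizing over 4, -2, 6, Column chooses c3. Subgame-perfect outcome: (A, c3) with payoffs (5, 6).
Now find the simultaneous Nash equilibrium.
Player I's best replies: c1→D; c2→B; c3→A.
Column's best replies: A→c3; B→c3; C→c3; D→c3.
The unique mutual best reply is (A, c3), giving (5, 6).
Column's commitment gain: 6 − 6 = 0.

0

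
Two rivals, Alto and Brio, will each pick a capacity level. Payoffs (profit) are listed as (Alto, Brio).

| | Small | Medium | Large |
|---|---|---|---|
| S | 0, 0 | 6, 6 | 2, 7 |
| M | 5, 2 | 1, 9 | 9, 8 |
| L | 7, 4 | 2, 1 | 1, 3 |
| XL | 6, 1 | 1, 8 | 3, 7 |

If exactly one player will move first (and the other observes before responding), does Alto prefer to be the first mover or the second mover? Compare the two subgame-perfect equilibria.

If Alto leads: Brio's best replies are S→Large, M→Medium, L→Small, XL→Medium; Alto's induced payoffs 2, 1, 7, 1; outcome (L, Small), payoffs (7, 4).
If Brio leads: Alto's best replies are Small→L, Medium→S, Large→M; Brio's induced payoffs 4, 6, 8; outcome (M, Large), payoffs (9, 8).
Alto gets 7 moving first and 9 moving second, so Alto prefers to move second.

second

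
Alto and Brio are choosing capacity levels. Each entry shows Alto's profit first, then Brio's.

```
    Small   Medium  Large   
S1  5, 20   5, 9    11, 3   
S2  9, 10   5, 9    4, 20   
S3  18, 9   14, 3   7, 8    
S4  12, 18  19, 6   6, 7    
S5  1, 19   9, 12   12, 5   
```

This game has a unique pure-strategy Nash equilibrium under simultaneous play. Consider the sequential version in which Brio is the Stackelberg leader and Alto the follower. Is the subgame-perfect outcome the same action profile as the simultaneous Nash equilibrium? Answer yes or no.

Backward induction with Brio moving first.
- Small: BR = S3, leader payoff 9.
- Medium: BR = S4, leader payoff 6.
- Large: BR = S5, leader payoff 5.
Among 9, 6, 5, the best is 9 at Small. Subgame-perfect outcome: (S3, Small) with payoffs (18, 9).
For the simultaneous game, intersect best replies.
Alto's best replies: Small→S3; Medium→S4; Large→S5.
Brio's best replies: S1→Small; S2→Large; S3→Small; S4→Small; S5→Small.
Only (S3, Small) has each player best-responding; Nash payoffs (18, 9).
Sequential outcome (S3, Small) coincides with the Nash profile (S3, Small).

yes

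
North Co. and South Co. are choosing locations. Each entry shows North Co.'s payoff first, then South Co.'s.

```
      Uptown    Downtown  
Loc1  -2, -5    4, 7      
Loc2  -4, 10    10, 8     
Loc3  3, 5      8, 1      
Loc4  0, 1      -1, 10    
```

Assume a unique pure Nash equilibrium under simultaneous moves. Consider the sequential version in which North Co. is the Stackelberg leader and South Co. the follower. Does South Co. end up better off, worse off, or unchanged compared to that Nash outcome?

better off

South Co. best-responds to each possible North Co. move:
- Loc1 → South Co. plays Downtown (best of -5, 7); North Co. gets 4.
- Loc2 → South Co. plays Uptown (best of 10, 8); North Co. gets -4.
- Loc3 → South Co. plays Uptown (best of 5, 1); North Co. gets 3.
- Loc4 → South Co. plays Downtown (best of 1, 10); North Co. gets -1.
North Co.'s induced payoffs are 4, -4, 3, -1, so North Co. commits to Loc1. Subgame-perfect outcome: (Loc1, Downtown) with payoffs (4, 7).
Under simultaneous play:
North Co.'s best replies: Uptown→Loc3; Downtown→Loc2.
South Co.'s best replies: Loc1→Downtown; Loc2→Uptown; Loc3→Uptown; Loc4→Downtown.
The unique mutual best reply is (Loc3, Uptown), giving (3, 5).
South Co. earns 7 sequentially versus 5 at the Nash outcome: better off.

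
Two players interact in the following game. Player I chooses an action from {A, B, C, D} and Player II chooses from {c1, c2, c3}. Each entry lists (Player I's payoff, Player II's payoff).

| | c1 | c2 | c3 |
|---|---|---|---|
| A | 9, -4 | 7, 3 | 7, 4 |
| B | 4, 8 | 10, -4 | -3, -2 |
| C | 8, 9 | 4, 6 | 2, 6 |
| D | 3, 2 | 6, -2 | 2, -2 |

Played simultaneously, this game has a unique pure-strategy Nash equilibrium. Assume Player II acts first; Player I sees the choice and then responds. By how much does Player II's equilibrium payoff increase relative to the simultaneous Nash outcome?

0

Solve by backward induction (Player II leads).
- c1: Player I compares 9, 4, 8, 3 and picks A; Player II would get -4.
- c2: Player I compares 7, 10, 4, 6 and picks B; Player II would get -4.
- c3: Player I compares 7, -3, 2, 2 and picks A; Player II would get 4.
Maximizing over -4, -4, 4, Player II chooses c3. Subgame-perfect outcome: (A, c3) with payoffs (7, 4).
For the simultaneous game, intersect best replies.
Player I's best replies: c1→A; c2→B; c3→A.
Player II's best replies: A→c3; B→c1; C→c1; D→c1.
Only (A, c3) has each player best-responding; Nash payoffs (7, 4).
Player II's commitment gain: 4 − 4 = 0.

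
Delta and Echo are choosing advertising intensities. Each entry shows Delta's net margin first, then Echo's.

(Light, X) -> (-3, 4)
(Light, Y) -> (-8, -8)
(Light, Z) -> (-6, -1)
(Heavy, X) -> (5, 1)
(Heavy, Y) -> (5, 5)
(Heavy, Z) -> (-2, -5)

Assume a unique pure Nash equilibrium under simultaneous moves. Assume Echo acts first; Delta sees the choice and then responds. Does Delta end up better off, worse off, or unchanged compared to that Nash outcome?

unchanged

Work backward from Delta's decision.
- X: Delta compares -3, 5 and picks Heavy; Echo would get 1.
- Y: Delta compares -8, 5 and picks Heavy; Echo would get 5.
- Z: Delta compares -6, -2 and picks Heavy; Echo would get -5.
Maximizing over 1, 5, -5, Echo chooses Y. Subgame-perfect outcome: (Heavy, Y) with payoffs (5, 5).
For the simultaneous game, intersect best replies.
Delta's best replies: X→Heavy; Y→Heavy; Z→Heavy.
Echo's best replies: Light→X; Heavy→Y.
Only (Heavy, Y) has each player best-responding; Nash payoffs (5, 5).
Delta earns 5 sequentially versus 5 at the Nash outcome: unchanged.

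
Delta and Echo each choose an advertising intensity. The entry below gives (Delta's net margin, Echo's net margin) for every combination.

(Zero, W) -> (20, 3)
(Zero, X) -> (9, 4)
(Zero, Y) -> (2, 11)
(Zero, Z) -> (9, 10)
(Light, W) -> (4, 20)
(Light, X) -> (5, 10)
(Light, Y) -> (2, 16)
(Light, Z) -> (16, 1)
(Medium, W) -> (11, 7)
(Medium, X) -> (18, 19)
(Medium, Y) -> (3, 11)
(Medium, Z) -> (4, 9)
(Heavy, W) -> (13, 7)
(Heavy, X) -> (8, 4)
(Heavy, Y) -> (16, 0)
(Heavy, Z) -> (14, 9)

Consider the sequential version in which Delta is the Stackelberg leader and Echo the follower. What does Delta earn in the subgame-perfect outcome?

Work backward from Echo's decision.
- Zero → Echo plays Y (best of 3, 4, 11, 10); Delta gets 2.
- Light → Echo plays W (best of 20, 10, 16, 1); Delta gets 4.
- Medium → Echo plays X (best of 7, 19, 11, 9); Delta gets 18.
- Heavy → Echo plays Z (best of 7, 4, 0, 9); Delta gets 14.
Maximizing over 2, 4, 18, 14, Delta chooses Medium. Subgame-perfect outcome: (Medium, X) with payoffs (18, 19).

18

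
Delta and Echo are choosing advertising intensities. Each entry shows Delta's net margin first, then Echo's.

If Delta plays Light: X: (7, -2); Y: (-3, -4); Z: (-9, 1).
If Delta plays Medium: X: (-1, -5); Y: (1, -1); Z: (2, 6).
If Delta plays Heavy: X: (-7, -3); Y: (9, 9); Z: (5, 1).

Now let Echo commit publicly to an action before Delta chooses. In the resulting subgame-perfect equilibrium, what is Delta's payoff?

9

Solve by backward induction (Echo leads).
- X: Delta compares 7, -1, -7 and picks Light; Echo would get -2.
- Y: Delta compares -3, 1, 9 and picks Heavy; Echo would get 9.
- Z: Delta compares -9, 2, 5 and picks Heavy; Echo would get 1.
Among -2, 9, 1, the best is 9 at Y. Subgame-perfect outcome: (Heavy, Y) with payoffs (9, 9).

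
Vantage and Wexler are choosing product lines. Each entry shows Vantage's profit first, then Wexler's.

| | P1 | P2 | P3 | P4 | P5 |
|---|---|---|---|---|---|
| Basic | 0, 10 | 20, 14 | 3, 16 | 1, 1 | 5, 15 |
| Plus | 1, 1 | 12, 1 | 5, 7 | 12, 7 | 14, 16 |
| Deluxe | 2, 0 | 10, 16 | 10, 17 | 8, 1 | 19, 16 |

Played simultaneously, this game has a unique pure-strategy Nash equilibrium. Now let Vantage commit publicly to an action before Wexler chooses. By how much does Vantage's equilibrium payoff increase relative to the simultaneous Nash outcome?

Backward induction with Vantage moving first.
- Basic: BR = P3, leader payoff 3.
- Plus: BR = P5, leader payoff 14.
- Deluxe: BR = P3, leader payoff 10.
Maximizing over 3, 14, 10, Vantage chooses Plus. Subgame-perfect outcome: (Plus, P5) with payoffs (14, 16).
For the simultaneous game, intersect best replies.
Vantage's best replies: P1→Deluxe; P2→Basic; P3→Deluxe; P4→Plus; P5→Deluxe.
Wexler's best replies: Basic→P3; Plus→P5; Deluxe→P3.
The unique mutual best reply is (Deluxe, P3), giving (10, 17).
Vantage's commitment gain: 14 − 10 = 4.

4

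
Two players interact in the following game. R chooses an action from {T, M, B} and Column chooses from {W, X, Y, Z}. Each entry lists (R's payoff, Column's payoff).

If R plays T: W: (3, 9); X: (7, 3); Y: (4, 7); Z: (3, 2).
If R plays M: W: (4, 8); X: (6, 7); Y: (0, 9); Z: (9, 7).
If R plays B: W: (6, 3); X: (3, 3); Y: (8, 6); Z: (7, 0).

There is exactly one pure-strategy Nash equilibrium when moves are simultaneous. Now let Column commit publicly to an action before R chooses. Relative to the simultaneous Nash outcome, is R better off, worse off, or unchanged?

Solve by backward induction (Column leads).
- W → R plays B (best of 3, 4, 6); Column gets 3.
- X → R plays T (best of 7, 6, 3); Column gets 3.
- Y → R plays B (best of 4, 0, 8); Column gets 6.
- Z → R plays M (best of 3, 9, 7); Column gets 7.
Maximizing over 3, 3, 6, 7, Column chooses Z. Subgame-perfect outcome: (M, Z) with payoffs (9, 7).
For the simultaneous game, intersect best replies.
R's best replies: W→B; X→T; Y→B; Z→M.
Column's best replies: T→W; M→Y; B→Y.
The unique mutual best reply is (B, Y), giving (8, 6).
R earns 9 sequentially versus 8 at the Nash outcome: better off.

better off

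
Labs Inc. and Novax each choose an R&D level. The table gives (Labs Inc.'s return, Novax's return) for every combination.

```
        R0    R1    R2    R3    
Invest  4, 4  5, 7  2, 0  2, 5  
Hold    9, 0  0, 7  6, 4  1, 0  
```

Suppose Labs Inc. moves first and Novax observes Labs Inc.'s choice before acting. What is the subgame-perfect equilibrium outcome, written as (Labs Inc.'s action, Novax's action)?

Backward induction with Labs Inc. moving first.
- Invest → Novax plays R1 (best of 4, 7, 0, 5); Labs Inc. gets 5.
- Hold → Novax plays R1 (best of 0, 7, 4, 0); Labs Inc. gets 0.
Among 5, 0, the best is 5 at Invest. Subgame-perfect outcome: (Invest, R1) with payoffs (5, 7).

(Invest, R1)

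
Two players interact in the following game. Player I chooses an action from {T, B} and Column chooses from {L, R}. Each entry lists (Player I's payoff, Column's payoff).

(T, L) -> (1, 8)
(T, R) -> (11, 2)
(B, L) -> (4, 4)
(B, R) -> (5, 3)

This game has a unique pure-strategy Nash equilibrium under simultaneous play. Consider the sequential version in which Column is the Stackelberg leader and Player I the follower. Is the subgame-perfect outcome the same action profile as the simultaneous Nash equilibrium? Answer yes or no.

Backward induction with Column moving first.
- L: Player I compares 1, 4 and picks B; Column would get 4.
- R: Player I compares 11, 5 and picks T; Column would get 2.
Maximizing over 4, 2, Column chooses L. Subgame-perfect outcome: (B, L) with payoffs (4, 4).
Now find the simultaneous Nash equilibrium.
Player I's best replies: L→B; R→T.
Column's best replies: T→L; B→L.
Only (B, L) has each player best-responding; Nash payoffs (4, 4).
Sequential outcome (B, L) coincides with the Nash profile (B, L).

yes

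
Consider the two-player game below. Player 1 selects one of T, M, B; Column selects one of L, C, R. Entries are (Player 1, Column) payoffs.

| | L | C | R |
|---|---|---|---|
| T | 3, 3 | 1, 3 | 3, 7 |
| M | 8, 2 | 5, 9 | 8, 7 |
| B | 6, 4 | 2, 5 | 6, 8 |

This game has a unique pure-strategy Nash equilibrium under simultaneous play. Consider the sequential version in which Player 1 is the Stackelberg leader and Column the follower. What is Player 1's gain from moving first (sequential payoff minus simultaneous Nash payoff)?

1

Work backward from Column's decision.
- T → Column plays R (best of 3, 3, 7); Player 1 gets 3.
- M → Column plays C (best of 2, 9, 7); Player 1 gets 5.
- B → Column plays R (best of 4, 5, 8); Player 1 gets 6.
Player 1's induced payoffs are 3, 5, 6, so Player 1 commits to B. Subgame-perfect outcome: (B, R) with payoffs (6, 8).
Now find the simultaneous Nash equilibrium.
Player 1's best replies: L→M; C→M; R→M.
Column's best replies: T→R; M→C; B→R.
The unique mutual best reply is (M, C), giving (5, 9).
Player 1's commitment gain: 6 − 5 = 1.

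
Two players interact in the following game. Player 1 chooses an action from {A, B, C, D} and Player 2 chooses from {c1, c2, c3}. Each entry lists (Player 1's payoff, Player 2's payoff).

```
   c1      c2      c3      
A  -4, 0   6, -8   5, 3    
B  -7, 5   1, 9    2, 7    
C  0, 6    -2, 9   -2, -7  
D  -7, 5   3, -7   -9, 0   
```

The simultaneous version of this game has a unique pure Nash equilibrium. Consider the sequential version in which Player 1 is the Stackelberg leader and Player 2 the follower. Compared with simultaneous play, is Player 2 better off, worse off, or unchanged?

unchanged

Player 2 best-responds to each possible Player 1 move:
- A: Player 2 compares 0, -8, 3 and picks c3; Player 1 would get 5.
- B: Player 2 compares 5, 9, 7 and picks c2; Player 1 would get 1.
- C: Player 2 compares 6, 9, -7 and picks c2; Player 1 would get -2.
- D: Player 2 compares 5, -7, 0 and picks c1; Player 1 would get -7.
Player 1's induced payoffs are 5, 1, -2, -7, so Player 1 commits to A. Subgame-perfect outcome: (A, c3) with payoffs (5, 3).
For the simultaneous game, intersect best replies.
Player 1's best replies: c1→C; c2→A; c3→A.
Player 2's best replies: A→c3; B→c2; C→c2; D→c1.
Only (A, c3) has each player best-responding; Nash payoffs (5, 3).
Player 2 earns 3 sequentially versus 3 at the Nash outcome: unchanged.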